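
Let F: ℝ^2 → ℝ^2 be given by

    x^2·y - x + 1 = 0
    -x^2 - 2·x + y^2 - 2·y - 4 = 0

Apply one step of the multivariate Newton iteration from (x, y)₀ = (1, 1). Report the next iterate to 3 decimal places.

(-1.000, 2.000)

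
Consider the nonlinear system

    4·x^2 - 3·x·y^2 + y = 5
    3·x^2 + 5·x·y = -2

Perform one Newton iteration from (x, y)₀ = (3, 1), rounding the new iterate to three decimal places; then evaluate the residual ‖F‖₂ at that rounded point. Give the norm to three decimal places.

11.917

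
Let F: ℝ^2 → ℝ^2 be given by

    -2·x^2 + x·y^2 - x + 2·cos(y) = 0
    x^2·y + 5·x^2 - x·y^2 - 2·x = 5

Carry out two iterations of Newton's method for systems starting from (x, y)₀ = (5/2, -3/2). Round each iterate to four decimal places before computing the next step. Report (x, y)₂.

At (5/2, -3/2): F = (-9.233526, 6.2500).
Jacobian J = [[-4·x + y^2 - 1, 2·x·y - 2·sin(y)], [2·x·y + 10·x - y^2 - 2, x^2 - 2·x·y]].
At the point, J = [[-8.7500, -5.505010], [13.2500, 13.7500]] (det J = -47.371117).
Solving J·Δ = −F gives Δ = (-1.9538, 1.4282).
Then the next iterate is (x, y)₁ = (0.5462, -0.0718).
Round to (0.5462, -0.0718) and repeat: F = (0.854794, -4.624964), J = [[-3.179645, 0.065042], [3.378410, 0.376769]].
Δ = (0.4393, 8.3358), so (x, y)₂ = (0.9855, 8.2640).

(0.9855, 8.2640)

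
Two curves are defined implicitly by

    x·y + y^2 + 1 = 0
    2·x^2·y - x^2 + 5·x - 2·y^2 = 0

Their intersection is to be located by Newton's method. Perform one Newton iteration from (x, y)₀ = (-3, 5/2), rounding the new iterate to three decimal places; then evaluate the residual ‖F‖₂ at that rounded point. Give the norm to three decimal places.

1.322

At (-3, 5/2): F = (-0.250, 8.500).
Jacobian J = [[y, x + 2·y], [4·x·y - 2·x + 5, 2·x^2 - 4·y]].
At the point, J = [[2.500, 2.000], [-19.000, 8.000]] (det J = 58.000).
Solving J·Δ = −F gives Δ = (0.328, -0.284).
Then the next iterate is (x, y)₁ = (-2.672, 2.216).
Re-evaluating at (-2.672, 2.216): F = (-0.01050, 1.32174), so ‖F‖₂ = 1.322.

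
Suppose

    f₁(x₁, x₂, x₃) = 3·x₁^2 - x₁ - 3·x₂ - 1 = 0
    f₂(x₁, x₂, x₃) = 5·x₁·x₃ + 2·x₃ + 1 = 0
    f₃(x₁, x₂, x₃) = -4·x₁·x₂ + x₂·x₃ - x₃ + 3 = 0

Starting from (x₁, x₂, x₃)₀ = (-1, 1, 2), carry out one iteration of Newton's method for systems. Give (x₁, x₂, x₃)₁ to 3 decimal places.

(-0.611, 0.093, 1.630)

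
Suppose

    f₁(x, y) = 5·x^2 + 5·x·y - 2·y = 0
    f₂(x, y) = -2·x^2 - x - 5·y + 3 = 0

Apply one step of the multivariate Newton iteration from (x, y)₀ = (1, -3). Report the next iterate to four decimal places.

(1.6250, -0.6250)

At (1, -3): F = (-4.0000, 15.0000).
Jacobian J = [[10·x + 5·y, 5·x - 2], [-4·x - 1, -5]].
At the point, J = [[-5.0000, 3.0000], [-5.0000, -5.0000]] (det J = 40.0000).
Solving J·Δ = −F gives Δ = (0.6250, 2.3750).
Then the next iterate is (x, y)₁ = (1.6250, -0.6250).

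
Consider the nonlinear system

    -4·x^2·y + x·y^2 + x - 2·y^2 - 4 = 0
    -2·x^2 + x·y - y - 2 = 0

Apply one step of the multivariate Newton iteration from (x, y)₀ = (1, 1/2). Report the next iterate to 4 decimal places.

(-0.1429, 0.0786)

At (1, 1/2): F = (-5.2500, -4.0000).
Jacobian J = [[-8·x·y + y^2 + 1, -4·x^2 + 2·x·y - 4·y], [-4·x + y, x - 1]].
At the point, J = [[-2.7500, -5.0000], [-3.5000, 0.0000]] (det J = -17.5000).
Solving J·Δ = −F gives Δ = (-1.1429, -0.4214).
Then the next iterate is (x, y)₁ = (-0.1429, 0.0786).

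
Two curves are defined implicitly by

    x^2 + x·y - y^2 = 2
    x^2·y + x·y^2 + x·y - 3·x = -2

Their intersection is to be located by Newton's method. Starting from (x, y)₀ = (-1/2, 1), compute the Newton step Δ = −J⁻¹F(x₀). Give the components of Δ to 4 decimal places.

At (-1/2, 1): F = (-3.2500, 2.7500).
Jacobian J = [[2·x + y, x - 2·y], [2·x·y + y^2 + y - 3, x^2 + 2·x·y + x]].
At the point, J = [[0.0000, -2.5000], [-2.0000, -1.2500]] (det J = -5.0000).
Solving J·Δ = −F gives Δ = (2.1875, -1.3000).

(2.1875, -1.3000)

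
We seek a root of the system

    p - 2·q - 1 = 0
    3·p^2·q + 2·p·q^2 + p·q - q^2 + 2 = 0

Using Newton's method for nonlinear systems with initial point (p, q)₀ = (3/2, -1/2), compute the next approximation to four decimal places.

At (3/2, -1/2): F = (1.5000, -1.6250).
Jacobian J = [[1, -2], [6·p·q + 2·q^2 + q, 3·p^2 + 4·p·q + p - 2·q]].
At the point, J = [[1.0000, -2.0000], [-4.5000, 6.2500]] (det J = -2.7500).
Solving J·Δ = −F gives Δ = (2.2273, 1.8636).
Then the next iterate is (p, q)₁ = (3.7273, 1.3636).

(3.7273, 1.3636)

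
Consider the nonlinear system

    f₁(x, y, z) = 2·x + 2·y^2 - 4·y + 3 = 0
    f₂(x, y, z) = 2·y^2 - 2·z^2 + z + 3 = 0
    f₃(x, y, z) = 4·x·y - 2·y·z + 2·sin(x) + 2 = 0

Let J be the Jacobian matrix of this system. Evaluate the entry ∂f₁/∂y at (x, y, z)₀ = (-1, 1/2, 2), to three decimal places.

-2.000

∂f₁/∂y = 4·y - 4.
At (-1, 1/2, 2) this is -2.000.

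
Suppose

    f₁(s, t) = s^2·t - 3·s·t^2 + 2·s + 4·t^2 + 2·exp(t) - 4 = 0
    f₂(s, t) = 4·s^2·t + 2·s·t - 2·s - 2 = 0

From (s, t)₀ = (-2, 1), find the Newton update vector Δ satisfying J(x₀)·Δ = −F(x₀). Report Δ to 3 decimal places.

(0.669, -0.275)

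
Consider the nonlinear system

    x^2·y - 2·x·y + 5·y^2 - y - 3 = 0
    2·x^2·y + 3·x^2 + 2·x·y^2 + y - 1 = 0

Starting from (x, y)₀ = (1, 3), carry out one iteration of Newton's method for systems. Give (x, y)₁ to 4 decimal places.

(0.7302, 1.7143)

At (1, 3): F = (36.0000, 29.0000).
Jacobian J = [[2·x·y - 2·y, x^2 - 2·x + 10·y - 1], [4·x·y + 6·x + 2·y^2, 2·x^2 + 4·x·y + 1]].
At the point, J = [[0.0000, 28.0000], [36.0000, 15.0000]] (det J = -1008.0000).
Solving J·Δ = −F gives Δ = (-0.2698, -1.2857).
Then the next iterate is (x, y)₁ = (0.7302, 1.7143).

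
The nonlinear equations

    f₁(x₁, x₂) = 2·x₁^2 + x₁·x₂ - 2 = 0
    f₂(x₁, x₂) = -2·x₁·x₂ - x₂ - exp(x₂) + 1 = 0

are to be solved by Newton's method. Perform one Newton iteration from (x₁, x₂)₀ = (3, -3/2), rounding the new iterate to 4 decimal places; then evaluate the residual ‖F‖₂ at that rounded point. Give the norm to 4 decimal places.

At (3, -3/2): F = (11.5000, 11.276870).
Jacobian J = [[4·x₁ + x₂, x₁], [-2·x₂, -2·x₁ - exp(x₂) - 1]].
At the point, J = [[10.5000, 3.0000], [3.0000, -7.223130]] (det J = -84.842867).
Solving J·Δ = −F gives Δ = (-1.3778, 0.9890).
Then the next iterate is (x₁, x₂)₁ = (1.6222, -0.5110).
Re-evaluating at (1.6222, -0.5110): F = (2.434121, 2.568993), so ‖F‖₂ = 3.5390.

3.5390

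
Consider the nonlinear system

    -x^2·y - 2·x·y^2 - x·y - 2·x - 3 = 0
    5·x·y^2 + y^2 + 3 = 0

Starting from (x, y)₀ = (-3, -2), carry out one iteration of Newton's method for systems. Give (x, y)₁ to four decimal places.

(-1.8577, -1.4615)

At (-3, -2): F = (39.0000, -53.0000).
Jacobian J = [[-2·x·y - 2·y^2 - y - 2, -x^2 - 4·x·y - x], [5·y^2, 10·x·y + 2·y]].
At the point, J = [[-20.0000, -30.0000], [20.0000, 56.0000]] (det J = -520.0000).
Solving J·Δ = −F gives Δ = (1.1423, 0.5385).
Then the next iterate is (x, y)₁ = (-1.8577, -1.4615).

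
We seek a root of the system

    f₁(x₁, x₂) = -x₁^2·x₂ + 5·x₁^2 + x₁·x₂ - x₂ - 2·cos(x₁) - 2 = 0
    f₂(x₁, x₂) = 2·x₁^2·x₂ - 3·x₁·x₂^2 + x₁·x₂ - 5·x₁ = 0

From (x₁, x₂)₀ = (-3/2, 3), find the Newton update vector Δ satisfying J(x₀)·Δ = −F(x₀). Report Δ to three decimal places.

At (-3/2, 3): F = (-5.14147, 57.000).
Jacobian J = [[-2·x₁·x₂ + 10·x₁ + x₂ + 2·sin(x₁), -x₁^2 + x₁ - 1], [4·x₁·x₂ - 3·x₂^2 + x₂ - 5, 2·x₁^2 - 6·x₁·x₂ + x₁]].
At the point, J = [[-4.99499, -4.750], [-47.000, 30.000]] (det J = -373.09970).
Solving J·Δ = −F gives Δ = (0.312, -1.411).

(0.312, -1.411)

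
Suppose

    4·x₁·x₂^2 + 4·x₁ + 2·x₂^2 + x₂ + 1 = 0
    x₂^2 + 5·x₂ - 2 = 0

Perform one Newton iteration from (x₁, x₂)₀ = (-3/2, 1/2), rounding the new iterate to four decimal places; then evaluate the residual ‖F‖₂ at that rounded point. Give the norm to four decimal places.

0.5112

At (-3/2, 1/2): F = (-5.5000, 0.7500).
Jacobian J = [[4·x₂^2 + 4, 8·x₁·x₂ + 4·x₂ + 1], [0, 2·x₂ + 5]].
At the point, J = [[5.0000, -3.0000], [0.0000, 6.0000]] (det J = 30.0000).
Solving J·Δ = −F gives Δ = (1.0250, -0.1250).
Then the next iterate is (x₁, x₂)₁ = (-0.4750, 0.3750).
Re-evaluating at (-0.4750, 0.3750): F = (-0.510937, 0.015625), so ‖F‖₂ = 0.5112.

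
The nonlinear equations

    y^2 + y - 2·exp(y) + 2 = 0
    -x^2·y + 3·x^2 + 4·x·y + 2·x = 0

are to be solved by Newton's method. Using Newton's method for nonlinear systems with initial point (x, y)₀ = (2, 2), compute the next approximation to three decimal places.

(0.484, 1.307)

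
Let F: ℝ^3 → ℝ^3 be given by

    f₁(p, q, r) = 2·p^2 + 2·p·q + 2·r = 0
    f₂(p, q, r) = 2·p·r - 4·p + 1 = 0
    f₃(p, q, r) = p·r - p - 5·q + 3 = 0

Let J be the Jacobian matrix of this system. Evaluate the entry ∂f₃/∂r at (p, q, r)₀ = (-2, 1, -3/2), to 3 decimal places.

-2.000

∂f₃/∂r = p.
At (-2, 1, -3/2) this is -2.000.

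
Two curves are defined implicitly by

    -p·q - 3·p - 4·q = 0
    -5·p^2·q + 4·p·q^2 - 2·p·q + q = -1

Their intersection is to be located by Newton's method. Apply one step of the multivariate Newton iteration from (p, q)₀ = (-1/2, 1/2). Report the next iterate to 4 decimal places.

(-0.7571, 0.6857)

At (-1/2, 1/2): F = (-0.2500, 0.8750).
Jacobian J = [[-q - 3, -p - 4], [-10·p·q + 4·q^2 - 2·q, -5·p^2 + 8·p·q - 2·p + 1]].
At the point, J = [[-3.5000, -3.5000], [2.5000, -1.2500]] (det J = 13.1250).
Solving J·Δ = −F gives Δ = (-0.2571, 0.1857).
Then the next iterate is (p, q)₁ = (-0.7571, 0.6857).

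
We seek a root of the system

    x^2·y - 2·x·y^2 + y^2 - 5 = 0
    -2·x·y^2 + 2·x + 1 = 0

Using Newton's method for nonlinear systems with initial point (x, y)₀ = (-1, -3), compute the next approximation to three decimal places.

At (-1, -3): F = (19.000, 17.000).
Jacobian J = [[2·x·y - 2·y^2, x^2 - 4·x·y + 2·y], [-2·y^2 + 2, -4·x·y]].
At the point, J = [[-12.000, -17.000], [-16.000, -12.000]] (det J = -128.000).
Solving J·Δ = −F gives Δ = (0.477, 0.781).
Then the next iterate is (x, y)₁ = (-0.523, -2.219).

(-0.523, -2.219)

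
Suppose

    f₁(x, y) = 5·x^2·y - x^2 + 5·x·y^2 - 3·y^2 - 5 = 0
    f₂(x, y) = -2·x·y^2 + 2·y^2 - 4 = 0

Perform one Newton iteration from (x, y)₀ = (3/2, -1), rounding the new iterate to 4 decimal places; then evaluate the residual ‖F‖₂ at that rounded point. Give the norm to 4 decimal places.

At (3/2, -1): F = (-14.0000, -5.0000).
Jacobian J = [[10·x·y - 2·x + 5·y^2, 5·x^2 + 10·x·y - 6·y], [-2·y^2, -4·x·y + 4·y]].
At the point, J = [[-13.0000, 2.2500], [-2.0000, 2.0000]] (det J = -21.5000).
Solving J·Δ = −F gives Δ = (-0.7791, 1.7209).
Then the next iterate is (x, y)₁ = (0.7209, 0.7209).
Re-evaluating at (0.7209, 0.7209): F = (-3.332293, -3.709905), so ‖F‖₂ = 4.9867.

4.9867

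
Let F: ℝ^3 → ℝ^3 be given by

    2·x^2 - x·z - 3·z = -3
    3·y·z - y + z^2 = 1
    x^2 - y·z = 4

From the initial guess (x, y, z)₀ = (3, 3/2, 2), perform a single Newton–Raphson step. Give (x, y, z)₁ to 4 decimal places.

At (3, 3/2, 2): F = (9.0000, 10.5000, 2.0000).
Jacobian J = [[4·x - z, 0, -x - 3], [0, 3·z - 1, 3·y + 2·z], [2·x, -z, -y]].
At the point, J = [[10.0000, 0.0000, -6.0000], [0.0000, 5.0000, 8.5000], [6.0000, -2.0000, -1.5000]] (det J = 275.0000).
Solving J·Δ = −F gives Δ = (-0.9873, -1.8527, -0.1455).
Then the next iterate is (x, y, z)₁ = (2.0127, -0.3527, 1.8545).

(2.0127, -0.3527, 1.8545)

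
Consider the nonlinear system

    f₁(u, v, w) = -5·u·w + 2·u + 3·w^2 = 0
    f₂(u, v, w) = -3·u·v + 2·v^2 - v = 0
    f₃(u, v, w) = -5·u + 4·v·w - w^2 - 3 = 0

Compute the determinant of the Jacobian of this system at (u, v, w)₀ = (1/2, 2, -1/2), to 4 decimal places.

J = [[-5·w + 2, 0, -5·u + 6·w], [-3·v, -3·u + 4·v - 1, 0], [-5, 4·w, 4·v - 2·w]].
At the point, J = [[4.5000, 0.0000, -5.5000], [-6.0000, 5.5000, 0.0000], [-5.0000, -2.0000, 9.0000]].
det J = 5.5000.

5.5000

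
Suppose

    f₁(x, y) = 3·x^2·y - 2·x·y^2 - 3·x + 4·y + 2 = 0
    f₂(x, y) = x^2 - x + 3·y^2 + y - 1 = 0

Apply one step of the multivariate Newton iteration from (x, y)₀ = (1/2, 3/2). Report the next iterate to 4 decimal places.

(1.8833, 0.8000)

At (1/2, 3/2): F = (5.3750, 7.0000).
Jacobian J = [[6·x·y - 2·y^2 - 3, 3·x^2 - 4·x·y + 4], [2·x - 1, 6·y + 1]].
At the point, J = [[-3.0000, 1.7500], [0.0000, 10.0000]] (det J = -30.0000).
Solving J·Δ = −F gives Δ = (1.3833, -0.7000).
Then the next iterate is (x, y)₁ = (1.8833, 0.8000).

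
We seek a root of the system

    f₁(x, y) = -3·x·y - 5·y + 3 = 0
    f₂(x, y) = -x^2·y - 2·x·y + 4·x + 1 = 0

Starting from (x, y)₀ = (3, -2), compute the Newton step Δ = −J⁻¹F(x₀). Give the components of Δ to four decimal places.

(-0.7211, 1.9053)

At (3, -2): F = (31.0000, 43.0000).
Jacobian J = [[-3·y, -3·x - 5], [-2·x·y - 2·y + 4, -x^2 - 2·x]].
At the point, J = [[6.0000, -14.0000], [20.0000, -15.0000]] (det J = 190.0000).
Solving J·Δ = −F gives Δ = (-0.7211, 1.9053).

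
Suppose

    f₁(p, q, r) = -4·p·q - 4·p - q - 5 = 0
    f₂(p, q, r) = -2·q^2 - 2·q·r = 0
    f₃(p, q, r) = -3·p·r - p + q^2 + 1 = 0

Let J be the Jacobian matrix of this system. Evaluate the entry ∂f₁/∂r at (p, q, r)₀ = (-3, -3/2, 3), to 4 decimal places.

0.0000

∂f₁/∂r = 0.
At (-3, -3/2, 3) this is 0.0000.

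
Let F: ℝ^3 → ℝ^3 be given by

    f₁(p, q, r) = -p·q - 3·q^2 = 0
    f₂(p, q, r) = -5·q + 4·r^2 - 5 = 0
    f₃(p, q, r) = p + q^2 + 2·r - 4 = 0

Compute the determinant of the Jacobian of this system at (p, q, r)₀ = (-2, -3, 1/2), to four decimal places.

J = [[-q, -p - 6·q, 0], [0, -5, 8·r], [1, 2·q, 2]].
At the point, J = [[3.0000, 20.0000, 0.0000], [0.0000, -5.0000, 4.0000], [1.0000, -6.0000, 2.0000]].
det J = 122.0000.

122.0000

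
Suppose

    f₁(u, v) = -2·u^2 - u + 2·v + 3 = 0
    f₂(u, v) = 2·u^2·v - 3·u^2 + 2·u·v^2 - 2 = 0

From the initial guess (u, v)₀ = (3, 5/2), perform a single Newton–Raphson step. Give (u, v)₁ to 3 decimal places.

At (3, 5/2): F = (-13.000, 53.500).
Jacobian J = [[-4·u - 1, 2], [4·u·v - 6·u + 2·v^2, 2·u^2 + 4·u·v]].
At the point, J = [[-13.000, 2.000], [24.500, 48.000]] (det J = -673.000).
Solving J·Δ = −F gives Δ = (-1.086, -0.560).
Then the next iterate is (u, v)₁ = (1.914, 1.940).

(1.914, 1.940)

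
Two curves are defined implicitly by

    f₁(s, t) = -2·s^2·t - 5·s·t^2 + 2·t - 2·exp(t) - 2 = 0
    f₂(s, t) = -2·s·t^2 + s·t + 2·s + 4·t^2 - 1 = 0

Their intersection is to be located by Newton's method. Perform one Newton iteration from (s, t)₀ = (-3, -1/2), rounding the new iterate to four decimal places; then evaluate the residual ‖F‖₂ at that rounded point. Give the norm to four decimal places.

0.6027

At (-3, -1/2): F = (8.536939, -3.0000).
Jacobian J = [[-4·s·t - 5·t^2, -2·s^2 - 10·s·t - 2·exp(t) + 2], [-2·t^2 + t + 2, -4·s·t + s + 8·t]].
At the point, J = [[-7.2500, -32.213061], [1.0000, -13.0000]] (det J = 126.463061).
Solving J·Δ = −F gives Δ = (1.6417, -0.1045).
Then the next iterate is (s, t)₁ = (-1.3583, -0.6045).
Re-evaluating at (-1.3583, -0.6045): F = (0.410636, -0.441126), so ‖F‖₂ = 0.6027.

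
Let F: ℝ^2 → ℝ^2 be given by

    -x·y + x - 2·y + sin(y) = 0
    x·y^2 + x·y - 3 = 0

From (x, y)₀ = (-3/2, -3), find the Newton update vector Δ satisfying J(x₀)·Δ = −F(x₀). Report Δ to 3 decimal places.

At (-3/2, -3): F = (-0.14112, -12.000).
Jacobian J = [[-y + 1, -x + cos(y) - 2], [y^2 + y, 2·x·y + x]].
At the point, J = [[4.000, -1.48999], [6.000, 7.500]] (det J = 38.93995).
Solving J·Δ = −F gives Δ = (0.486, 1.211).

(0.486, 1.211)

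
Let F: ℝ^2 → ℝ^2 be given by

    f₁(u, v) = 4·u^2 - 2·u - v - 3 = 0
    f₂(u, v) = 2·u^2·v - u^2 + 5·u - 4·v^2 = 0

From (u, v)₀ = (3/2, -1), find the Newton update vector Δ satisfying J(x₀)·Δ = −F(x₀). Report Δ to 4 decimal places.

At (3/2, -1): F = (4.0000, -3.2500).
Jacobian J = [[8·u - 2, -1], [4·u·v - 2·u + 5, 2·u^2 - 8·v]].
At the point, J = [[10.0000, -1.0000], [-4.0000, 12.5000]] (det J = 121.0000).
Solving J·Δ = −F gives Δ = (-0.3864, 0.1364).

(-0.3864, 0.1364)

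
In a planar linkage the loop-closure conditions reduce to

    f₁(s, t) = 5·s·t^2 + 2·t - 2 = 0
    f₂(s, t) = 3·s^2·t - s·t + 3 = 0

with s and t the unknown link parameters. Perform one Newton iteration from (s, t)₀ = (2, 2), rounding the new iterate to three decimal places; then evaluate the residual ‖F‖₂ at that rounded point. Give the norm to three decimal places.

14.413

At (2, 2): F = (42.000, 23.000).
Jacobian J = [[5·t^2, 10·s·t + 2], [6·s·t - t, 3·s^2 - s]].
At the point, J = [[20.000, 42.000], [22.000, 10.000]] (det J = -724.000).
Solving J·Δ = −F gives Δ = (-0.754, -0.641).
Then the next iterate is (s, t)₁ = (1.246, 1.359).
Re-evaluating at (1.246, 1.359): F = (12.22407, 7.63629), so ‖F‖₂ = 14.413.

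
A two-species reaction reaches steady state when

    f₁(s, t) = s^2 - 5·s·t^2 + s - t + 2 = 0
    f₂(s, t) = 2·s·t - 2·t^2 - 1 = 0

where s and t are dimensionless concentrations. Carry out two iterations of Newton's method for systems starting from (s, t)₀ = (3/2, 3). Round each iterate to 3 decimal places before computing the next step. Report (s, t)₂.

At (3/2, 3): F = (-64.750, -10.000).
Jacobian J = [[2·s - 5·t^2 + 1, -10·s·t - 1], [2·t, 2·s - 4·t]].
At the point, J = [[-41.000, -46.000], [6.000, -9.000]] (det J = 645.000).
Solving J·Δ = −F gives Δ = (-0.190, -1.238).
Then the next iterate is (s, t)₁ = (1.310, 1.762).
Round to (1.310, 1.762) and repeat: F = (-17.07132, -2.59285), J = [[-11.90322, -24.08220], [3.524, -4.428]].
Δ = (-0.096, -0.662), so (s, t)₂ = (1.214, 1.100).

(1.214, 1.100)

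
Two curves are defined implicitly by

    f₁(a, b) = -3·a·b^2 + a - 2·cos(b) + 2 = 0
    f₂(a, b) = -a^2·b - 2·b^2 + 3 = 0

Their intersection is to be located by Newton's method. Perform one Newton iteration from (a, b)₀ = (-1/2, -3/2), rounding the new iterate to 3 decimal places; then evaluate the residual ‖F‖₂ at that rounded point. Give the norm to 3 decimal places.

1.371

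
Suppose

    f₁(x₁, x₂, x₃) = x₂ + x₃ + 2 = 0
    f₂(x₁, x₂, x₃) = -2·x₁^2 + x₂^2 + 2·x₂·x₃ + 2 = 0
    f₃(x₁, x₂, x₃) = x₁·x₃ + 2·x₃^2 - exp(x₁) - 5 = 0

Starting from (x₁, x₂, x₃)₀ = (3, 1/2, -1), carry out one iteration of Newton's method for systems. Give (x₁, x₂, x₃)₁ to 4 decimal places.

(1.7554, -1.1574, -0.8426)

At (3, 1/2, -1): F = (1.5000, -16.7500, -26.085537).
Jacobian J = [[0, 1, 1], [-4·x₁, 2·x₂ + 2·x₃, 2·x₂], [x₃ - exp(x₁), 0, x₁ + 4·x₃]].
At the point, J = [[0.0000, 1.0000, 1.0000], [-12.0000, -1.0000, 1.0000], [-21.085537, 0.0000, -1.0000]] (det J = -54.171074).
Solving J·Δ = −F gives Δ = (-1.2446, -1.6574, 0.1574).
Then the next iterate is (x₁, x₂, x₃)₁ = (1.7554, -1.1574, -0.8426).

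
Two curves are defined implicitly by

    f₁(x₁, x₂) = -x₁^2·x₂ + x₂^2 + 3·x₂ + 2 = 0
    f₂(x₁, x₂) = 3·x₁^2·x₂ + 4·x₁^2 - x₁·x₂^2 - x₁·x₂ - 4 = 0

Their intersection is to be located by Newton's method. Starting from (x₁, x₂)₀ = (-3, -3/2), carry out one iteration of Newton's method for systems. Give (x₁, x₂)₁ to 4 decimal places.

At (-3, -3/2): F = (13.2500, -6.2500).
Jacobian J = [[-2·x₁·x₂, -x₁^2 + 2·x₂ + 3], [6·x₁·x₂ + 8·x₁ - x₂^2 - x₂, 3·x₁^2 - 2·x₁·x₂ - x₁]].
At the point, J = [[-9.0000, -9.0000], [2.2500, 21.0000]] (det J = -168.7500).
Solving J·Δ = −F gives Δ = (1.3156, 0.1567).
Then the next iterate is (x₁, x₂)₁ = (-1.6844, -1.3433).

(-1.6844, -1.3433)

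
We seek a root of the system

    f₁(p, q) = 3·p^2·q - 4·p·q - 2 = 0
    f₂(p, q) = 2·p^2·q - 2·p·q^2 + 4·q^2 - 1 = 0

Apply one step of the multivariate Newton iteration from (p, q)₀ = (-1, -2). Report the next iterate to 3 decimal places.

(-0.502, -1.136)

At (-1, -2): F = (-16.000, 19.000).
Jacobian J = [[6·p·q - 4·q, 3·p^2 - 4·p], [4·p·q - 2·q^2, 2·p^2 - 4·p·q + 8·q]].
At the point, J = [[20.000, 7.000], [0.000, -22.000]] (det J = -440.000).
Solving J·Δ = −F gives Δ = (0.498, 0.864).
Then the next iterate is (p, q)₁ = (-0.502, -1.136).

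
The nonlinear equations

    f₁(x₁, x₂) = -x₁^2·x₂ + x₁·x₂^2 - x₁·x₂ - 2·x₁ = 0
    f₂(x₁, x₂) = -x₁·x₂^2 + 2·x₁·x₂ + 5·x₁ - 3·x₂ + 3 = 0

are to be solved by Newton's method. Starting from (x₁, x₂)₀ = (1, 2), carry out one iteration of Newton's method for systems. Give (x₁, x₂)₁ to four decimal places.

At (1, 2): F = (-2.0000, 2.0000).
Jacobian J = [[-2·x₁·x₂ + x₂^2 - x₂ - 2, -x₁^2 + 2·x₁·x₂ - x₁], [-x₂^2 + 2·x₂ + 5, -2·x₁·x₂ + 2·x₁ - 3]].
At the point, J = [[-4.0000, 2.0000], [5.0000, -5.0000]] (det J = 10.0000).
Solving J·Δ = −F gives Δ = (-0.6000, -0.2000).
Then the next iterate is (x₁, x₂)₁ = (0.4000, 1.8000).

(0.4000, 1.8000)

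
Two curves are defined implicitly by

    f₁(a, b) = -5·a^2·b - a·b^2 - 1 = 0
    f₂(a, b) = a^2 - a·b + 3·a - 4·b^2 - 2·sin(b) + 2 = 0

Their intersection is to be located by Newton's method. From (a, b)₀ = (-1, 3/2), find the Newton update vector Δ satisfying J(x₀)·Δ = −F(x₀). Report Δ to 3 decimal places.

At (-1, 3/2): F = (-6.250, -9.49499).
Jacobian J = [[-10·a·b - b^2, -5·a^2 - 2·a·b], [2·a - b + 3, -a - 8·b - 2·cos(b)]].
At the point, J = [[12.750, -2.000], [-0.500, -11.14147]] (det J = -143.05380).
Solving J·Δ = −F gives Δ = (0.354, -0.868).

(0.354, -0.868)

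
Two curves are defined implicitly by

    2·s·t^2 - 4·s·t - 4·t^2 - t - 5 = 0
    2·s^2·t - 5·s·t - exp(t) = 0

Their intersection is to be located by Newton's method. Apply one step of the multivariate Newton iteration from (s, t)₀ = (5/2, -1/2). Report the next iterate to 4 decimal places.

At (5/2, -1/2): F = (0.7500, -0.606531).
Jacobian J = [[2·t^2 - 4·t, 4·s·t - 4·s - 8·t - 1], [4·s·t - 5·t, 2·s^2 - 5·s - exp(t)]].
At the point, J = [[2.5000, -12.0000], [-2.5000, -0.606531]] (det J = -31.516327).
Solving J·Δ = −F gives Δ = (-0.2454, 0.0114).
Then the next iterate is (s, t)₁ = (2.2546, -0.4886).

(2.2546, -0.4886)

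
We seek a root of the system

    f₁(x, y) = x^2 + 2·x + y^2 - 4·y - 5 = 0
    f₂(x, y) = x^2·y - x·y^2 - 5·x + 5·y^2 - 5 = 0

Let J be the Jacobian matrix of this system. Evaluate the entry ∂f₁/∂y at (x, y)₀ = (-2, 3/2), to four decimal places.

∂f₁/∂y = 2·y - 4.
At (-2, 3/2) this is -1.0000.

-1.0000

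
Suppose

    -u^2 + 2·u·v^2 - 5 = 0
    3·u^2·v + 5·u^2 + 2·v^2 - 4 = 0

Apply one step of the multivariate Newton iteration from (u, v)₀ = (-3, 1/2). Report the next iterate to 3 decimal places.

At (-3, 1/2): F = (-15.500, 55.000).
Jacobian J = [[-2·u + 2·v^2, 4·u·v], [6·u·v + 10·u, 3·u^2 + 4·v]].
At the point, J = [[6.500, -6.000], [-39.000, 29.000]] (det J = -45.500).
Solving J·Δ = −F gives Δ = (-2.626, -5.429).
Then the next iterate is (u, v)₁ = (-5.626, -4.929).

(-5.626, -4.929)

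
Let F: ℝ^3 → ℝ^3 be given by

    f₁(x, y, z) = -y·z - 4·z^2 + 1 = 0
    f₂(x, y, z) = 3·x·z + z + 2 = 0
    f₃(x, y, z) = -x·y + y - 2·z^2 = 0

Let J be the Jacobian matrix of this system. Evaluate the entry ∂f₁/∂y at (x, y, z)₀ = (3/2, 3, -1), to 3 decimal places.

1.000

∂f₁/∂y = -z.
At (3/2, 3, -1) this is 1.000.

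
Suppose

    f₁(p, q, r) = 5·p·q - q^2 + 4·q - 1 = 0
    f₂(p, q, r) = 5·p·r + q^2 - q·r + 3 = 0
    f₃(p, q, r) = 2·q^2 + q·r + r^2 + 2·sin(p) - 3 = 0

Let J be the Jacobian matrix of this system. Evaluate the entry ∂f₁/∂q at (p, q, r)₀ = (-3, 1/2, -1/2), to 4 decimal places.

∂f₁/∂q = 5·p - 2·q + 4.
At (-3, 1/2, -1/2) this is -12.0000.

-12.0000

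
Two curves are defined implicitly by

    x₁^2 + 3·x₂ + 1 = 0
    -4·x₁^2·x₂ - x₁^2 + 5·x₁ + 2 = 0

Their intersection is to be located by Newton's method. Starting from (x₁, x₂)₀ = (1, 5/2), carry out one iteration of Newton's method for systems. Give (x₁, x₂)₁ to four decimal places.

At (1, 5/2): F = (9.5000, -4.0000).
Jacobian J = [[2·x₁, 3], [-8·x₁·x₂ - 2·x₁ + 5, -4·x₁^2]].
At the point, J = [[2.0000, 3.0000], [-17.0000, -4.0000]] (det J = 43.0000).
Solving J·Δ = −F gives Δ = (0.6047, -3.5698).
Then the next iterate is (x₁, x₂)₁ = (1.6047, -1.0698).

(1.6047, -1.0698)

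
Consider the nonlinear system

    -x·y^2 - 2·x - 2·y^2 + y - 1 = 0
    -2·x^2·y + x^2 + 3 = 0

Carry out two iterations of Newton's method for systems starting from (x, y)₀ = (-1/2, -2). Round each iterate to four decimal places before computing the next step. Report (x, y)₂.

(-5.9144, -5.2013)

At (-1/2, -2): F = (-8.0000, 4.2500).
Jacobian J = [[-y^2 - 2, -2·x·y - 4·y + 1], [-4·x·y + 2·x, -2·x^2]].
At the point, J = [[-6.0000, 7.0000], [-5.0000, -0.5000]] (det J = 38.0000).
Solving J·Δ = −F gives Δ = (0.6776, 1.7237).
Then the next iterate is (x, y)₁ = (0.1776, -0.2763).
Round to (0.1776, -0.2763) and repeat: F = (-1.797742, 3.048972), J = [[-2.076342, 2.203342], [0.551484, -0.063084]].
Δ = (-6.0920, -4.9250), so (x, y)₂ = (-5.9144, -5.2013).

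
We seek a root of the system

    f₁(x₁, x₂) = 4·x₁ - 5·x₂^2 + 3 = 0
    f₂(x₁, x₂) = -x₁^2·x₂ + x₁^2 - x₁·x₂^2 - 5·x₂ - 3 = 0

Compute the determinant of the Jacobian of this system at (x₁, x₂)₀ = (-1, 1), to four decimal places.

-26.0000

J = [[4, -10·x₂], [-2·x₁·x₂ + 2·x₁ - x₂^2, -x₁^2 - 2·x₁·x₂ - 5]].
At the point, J = [[4.0000, -10.0000], [-1.0000, -4.0000]].
det J = -26.0000.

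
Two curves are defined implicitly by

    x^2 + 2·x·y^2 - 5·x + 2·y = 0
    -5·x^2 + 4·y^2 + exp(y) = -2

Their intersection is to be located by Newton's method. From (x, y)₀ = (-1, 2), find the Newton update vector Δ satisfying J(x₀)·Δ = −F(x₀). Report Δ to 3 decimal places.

(-2.028, -0.005)

At (-1, 2): F = (2.000, 20.38906).
Jacobian J = [[2·x + 2·y^2 - 5, 4·x·y + 2], [-10·x, 8·y + exp(y)]].
At the point, J = [[1.000, -6.000], [10.000, 23.38906]] (det J = 83.38906).
Solving J·Δ = −F gives Δ = (-2.028, -0.005).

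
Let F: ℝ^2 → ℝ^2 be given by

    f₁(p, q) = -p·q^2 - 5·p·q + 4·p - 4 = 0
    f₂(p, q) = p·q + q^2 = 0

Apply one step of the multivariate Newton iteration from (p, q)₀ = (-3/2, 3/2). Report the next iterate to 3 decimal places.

At (-3/2, 3/2): F = (4.625, 0.000).
Jacobian J = [[-q^2 - 5·q + 4, -2·p·q - 5·p], [q, p + 2·q]].
At the point, J = [[-5.750, 12.000], [1.500, 1.500]] (det J = -26.625).
Solving J·Δ = −F gives Δ = (0.261, -0.261).
Then the next iterate is (p, q)₁ = (-1.239, 1.239).

(-1.239, 1.239)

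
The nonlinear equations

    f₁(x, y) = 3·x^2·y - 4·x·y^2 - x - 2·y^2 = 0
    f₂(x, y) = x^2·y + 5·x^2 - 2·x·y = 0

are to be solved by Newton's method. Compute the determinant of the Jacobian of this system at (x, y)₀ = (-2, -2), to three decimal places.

-40.000

J = [[6·x·y - 4·y^2 - 1, 3·x^2 - 8·x·y - 4·y], [2·x·y + 10·x - 2·y, x^2 - 2·x]].
At the point, J = [[7.000, -12.000], [-8.000, 8.000]].
det J = -40.000.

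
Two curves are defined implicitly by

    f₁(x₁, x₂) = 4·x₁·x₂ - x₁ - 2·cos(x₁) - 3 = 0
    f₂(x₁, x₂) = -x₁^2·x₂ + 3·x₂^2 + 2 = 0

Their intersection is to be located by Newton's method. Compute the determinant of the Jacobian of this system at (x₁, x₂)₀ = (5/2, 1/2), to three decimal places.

17.860

J = [[4·x₂ + 2·sin(x₁) - 1, 4·x₁], [-2·x₁·x₂, -x₁^2 + 6·x₂]].
At the point, J = [[2.19694, 10.000], [-2.500, -3.250]].
det J = 17.860.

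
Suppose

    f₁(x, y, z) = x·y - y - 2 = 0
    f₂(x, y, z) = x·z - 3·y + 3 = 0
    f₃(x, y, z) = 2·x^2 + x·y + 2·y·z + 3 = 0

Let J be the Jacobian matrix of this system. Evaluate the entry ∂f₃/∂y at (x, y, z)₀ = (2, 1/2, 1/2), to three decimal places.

∂f₃/∂y = x + 2·z.
At (2, 1/2, 1/2) this is 3.000.

3.000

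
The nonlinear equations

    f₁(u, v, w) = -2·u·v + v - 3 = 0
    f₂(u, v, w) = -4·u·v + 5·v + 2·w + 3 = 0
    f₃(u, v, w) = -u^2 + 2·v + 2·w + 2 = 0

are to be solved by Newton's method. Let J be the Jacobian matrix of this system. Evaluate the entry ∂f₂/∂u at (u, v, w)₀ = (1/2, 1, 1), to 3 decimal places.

∂f₂/∂u = -4·v.
At (1/2, 1, 1) this is -4.000.

-4.000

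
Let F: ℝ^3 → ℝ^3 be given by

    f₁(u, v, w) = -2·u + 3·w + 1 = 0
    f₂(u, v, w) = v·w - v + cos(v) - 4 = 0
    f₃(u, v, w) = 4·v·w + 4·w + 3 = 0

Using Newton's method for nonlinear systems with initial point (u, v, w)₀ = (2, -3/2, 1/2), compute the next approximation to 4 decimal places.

At (2, -3/2, 1/2): F = (-1.5000, -3.179263, 2.0000).
Jacobian J = [[-2, 0, 3], [0, w - sin(v) - 1, v], [0, 4·w, 4·v + 4]].
At the point, J = [[-2.0000, 0.0000, 3.0000], [0.0000, 0.497495, -1.5000], [0.0000, 2.0000, -2.0000]] (det J = -4.010020).
Solving J·Δ = −F gives Δ = (-6.2514, -4.6676, -3.6676).
Then the next iterate is (u, v, w)₁ = (-4.2514, -6.1676, -3.1676).

(-4.2514, -6.1676, -3.1676)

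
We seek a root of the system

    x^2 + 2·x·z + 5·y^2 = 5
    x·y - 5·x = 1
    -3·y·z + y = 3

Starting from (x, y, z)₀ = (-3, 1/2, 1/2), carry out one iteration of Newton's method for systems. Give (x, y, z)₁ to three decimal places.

(-0.134, 0.368, -1.623)

At (-3, 1/2, 1/2): F = (2.250, 12.500, -3.250).
Jacobian J = [[2·x + 2·z, 10·y, 2·x], [y - 5, x, 0], [0, -3·z + 1, -3·y]].
At the point, J = [[-5.000, 5.000, -6.000], [-4.500, -3.000, 0.000], [0.000, -0.500, -1.500]] (det J = -69.750).
Solving J·Δ = −F gives Δ = (2.866, -0.132, -2.123).
Then the next iterate is (x, y, z)₁ = (-0.134, 0.368, -1.623).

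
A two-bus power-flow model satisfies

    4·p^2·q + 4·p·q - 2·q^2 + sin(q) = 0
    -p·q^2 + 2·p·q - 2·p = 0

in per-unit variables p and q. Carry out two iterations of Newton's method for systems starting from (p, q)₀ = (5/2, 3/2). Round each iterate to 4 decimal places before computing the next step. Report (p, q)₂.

At (5/2, 3/2): F = (48.997495, -3.1250).
Jacobian J = [[8·p·q + 4·q, 4·p^2 + 4·p - 4·q + cos(q)], [-q^2 + 2·q - 2, -2·p·q + 2·p]].
At the point, J = [[36.0000, 29.070737], [-1.2500, -2.5000]] (det J = -53.661578).
Solving J·Δ = −F gives Δ = (-0.5898, -0.9551).
Then the next iterate is (p, q)₁ = (1.9102, 0.5449).
Round to (1.9102, 0.5449) and repeat: F = (12.041037, -2.305833), J = [[10.506544, 20.911835], [-1.207116, 1.738664]].
Δ = (-1.5894, 0.2227), so (p, q)₂ = (0.3208, 0.7676).

(0.3208, 0.7676)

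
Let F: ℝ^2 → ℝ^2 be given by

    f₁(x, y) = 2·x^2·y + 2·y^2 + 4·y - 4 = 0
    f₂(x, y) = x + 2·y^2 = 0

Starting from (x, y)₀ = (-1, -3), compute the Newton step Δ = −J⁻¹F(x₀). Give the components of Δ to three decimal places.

(1.087, 1.507)

At (-1, -3): F = (-4.000, 17.000).
Jacobian J = [[4·x·y, 2·x^2 + 4·y + 4], [1, 4·y]].
At the point, J = [[12.000, -6.000], [1.000, -12.000]] (det J = -138.000).
Solving J·Δ = −F gives Δ = (1.087, 1.507).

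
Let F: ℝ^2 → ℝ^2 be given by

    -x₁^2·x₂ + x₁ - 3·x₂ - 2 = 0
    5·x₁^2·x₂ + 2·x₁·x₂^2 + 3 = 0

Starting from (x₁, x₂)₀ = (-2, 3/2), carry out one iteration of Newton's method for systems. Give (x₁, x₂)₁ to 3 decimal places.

(-1.576, -0.147)

At (-2, 3/2): F = (-14.500, 24.000).
Jacobian J = [[-2·x₁·x₂ + 1, -x₁^2 - 3], [10·x₁·x₂ + 2·x₂^2, 5·x₁^2 + 4·x₁·x₂]].
At the point, J = [[7.000, -7.000], [-25.500, 8.000]] (det J = -122.500).
Solving J·Δ = −F gives Δ = (0.424, -1.647).
Then the next iterate is (x₁, x₂)₁ = (-1.576, -0.147).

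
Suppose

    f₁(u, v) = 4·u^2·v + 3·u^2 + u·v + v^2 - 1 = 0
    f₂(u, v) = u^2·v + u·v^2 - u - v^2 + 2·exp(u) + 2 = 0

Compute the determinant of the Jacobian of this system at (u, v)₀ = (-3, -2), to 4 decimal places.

262.1124

J = [[8·u·v + 6·u + v, 4·u^2 + u + 2·v], [2·u·v + v^2 + 2·exp(u) - 1, u^2 + 2·u·v - 2·v]].
At the point, J = [[28.0000, 29.0000], [15.099574, 25.0000]].
det J = 262.1124.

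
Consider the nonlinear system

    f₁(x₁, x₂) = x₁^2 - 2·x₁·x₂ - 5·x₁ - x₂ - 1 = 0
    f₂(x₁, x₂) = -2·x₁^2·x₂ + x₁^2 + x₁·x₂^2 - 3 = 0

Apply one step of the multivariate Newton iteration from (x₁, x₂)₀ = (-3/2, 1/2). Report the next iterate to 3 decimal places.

At (-3/2, 1/2): F = (9.750, -3.375).
Jacobian J = [[2·x₁ - 2·x₂ - 5, -2·x₁ - 1], [-4·x₁·x₂ + 2·x₁ + x₂^2, -2·x₁^2 + 2·x₁·x₂]].
At the point, J = [[-9.000, 2.000], [0.250, -6.000]] (det J = 53.500).
Solving J·Δ = −F gives Δ = (0.967, -0.522).
Then the next iterate is (x₁, x₂)₁ = (-0.533, -0.022).

(-0.533, -0.022)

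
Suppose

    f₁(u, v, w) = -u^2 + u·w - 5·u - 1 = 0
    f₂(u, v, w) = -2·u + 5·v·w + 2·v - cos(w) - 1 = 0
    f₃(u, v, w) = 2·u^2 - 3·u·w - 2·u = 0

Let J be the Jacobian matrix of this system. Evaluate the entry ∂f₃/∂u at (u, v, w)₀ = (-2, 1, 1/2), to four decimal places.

-11.5000

∂f₃/∂u = 4·u - 3·w - 2.
At (-2, 1, 1/2) this is -11.5000.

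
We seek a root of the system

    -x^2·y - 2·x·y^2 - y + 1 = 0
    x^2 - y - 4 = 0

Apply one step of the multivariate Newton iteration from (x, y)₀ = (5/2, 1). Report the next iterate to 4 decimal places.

(2.1481, 0.4906)

At (5/2, 1): F = (-11.2500, 1.2500).
Jacobian J = [[-2·x·y - 2·y^2, -x^2 - 4·x·y - 1], [2·x, -1]].
At the point, J = [[-7.0000, -17.2500], [5.0000, -1.0000]] (det J = 93.2500).
Solving J·Δ = −F gives Δ = (-0.3519, -0.5094).
Then the next iterate is (x, y)₁ = (2.1481, 0.4906).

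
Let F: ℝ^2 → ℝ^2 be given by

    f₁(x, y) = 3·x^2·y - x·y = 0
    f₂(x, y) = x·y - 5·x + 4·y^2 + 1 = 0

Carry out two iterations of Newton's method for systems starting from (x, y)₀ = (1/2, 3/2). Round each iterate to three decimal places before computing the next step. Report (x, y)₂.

(0.381, 0.520)

At (1/2, 3/2): F = (0.375, 8.250).
Jacobian J = [[6·x·y - y, 3·x^2 - x], [y - 5, x + 8·y]].
At the point, J = [[3.000, 0.250], [-3.500, 12.500]] (det J = 38.375).
Solving J·Δ = −F gives Δ = (-0.068, -0.679).
Then the next iterate is (x, y)₁ = (0.432, 0.821).
Round to (0.432, 0.821) and repeat: F = (0.10498, 1.89084), J = [[1.30703, 0.12787], [-4.179, 7.000]].
Δ = (-0.051, -0.301), so (x, y)₂ = (0.381, 0.520).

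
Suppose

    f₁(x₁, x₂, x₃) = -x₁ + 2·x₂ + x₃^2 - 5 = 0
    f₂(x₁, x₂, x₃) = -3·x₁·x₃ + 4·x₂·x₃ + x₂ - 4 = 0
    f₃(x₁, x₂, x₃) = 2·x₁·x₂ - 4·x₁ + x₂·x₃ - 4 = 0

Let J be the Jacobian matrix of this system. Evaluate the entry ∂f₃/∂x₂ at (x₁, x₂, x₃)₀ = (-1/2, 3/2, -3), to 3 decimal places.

∂f₃/∂x₂ = 2·x₁ + x₃.
At (-1/2, 3/2, -3) this is -4.000.

-4.000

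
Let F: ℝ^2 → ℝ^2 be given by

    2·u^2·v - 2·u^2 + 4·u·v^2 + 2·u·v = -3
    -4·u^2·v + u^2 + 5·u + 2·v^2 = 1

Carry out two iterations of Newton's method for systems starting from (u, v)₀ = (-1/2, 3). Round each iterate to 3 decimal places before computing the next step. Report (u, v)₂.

(-0.372, 1.377)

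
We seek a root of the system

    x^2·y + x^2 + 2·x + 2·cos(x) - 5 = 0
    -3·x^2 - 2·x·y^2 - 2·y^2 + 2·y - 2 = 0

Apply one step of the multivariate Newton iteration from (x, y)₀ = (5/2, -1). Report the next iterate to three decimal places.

At (5/2, -1): F = (-1.60229, -29.750).
Jacobian J = [[2·x·y + 2·x - 2·sin(x) + 2, x^2], [-6·x - 2·y^2, -4·x·y - 4·y + 2]].
At the point, J = [[0.80306, 6.250], [-17.000, 16.000]] (det J = 119.09889).
Solving J·Δ = −F gives Δ = (-1.346, 0.429).
Then the next iterate is (x, y)₁ = (1.154, -0.571).

(1.154, -0.571)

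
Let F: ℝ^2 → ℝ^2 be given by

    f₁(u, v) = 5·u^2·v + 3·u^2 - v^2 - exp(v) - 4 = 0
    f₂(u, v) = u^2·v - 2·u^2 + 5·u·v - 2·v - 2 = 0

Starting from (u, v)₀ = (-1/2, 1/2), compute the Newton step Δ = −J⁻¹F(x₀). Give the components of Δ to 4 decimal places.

(-0.4403, -1.5027)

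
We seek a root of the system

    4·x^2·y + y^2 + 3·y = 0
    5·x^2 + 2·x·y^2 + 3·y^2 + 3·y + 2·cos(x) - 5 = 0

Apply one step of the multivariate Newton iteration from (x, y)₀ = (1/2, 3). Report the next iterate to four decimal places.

(-0.8220, 2.4865)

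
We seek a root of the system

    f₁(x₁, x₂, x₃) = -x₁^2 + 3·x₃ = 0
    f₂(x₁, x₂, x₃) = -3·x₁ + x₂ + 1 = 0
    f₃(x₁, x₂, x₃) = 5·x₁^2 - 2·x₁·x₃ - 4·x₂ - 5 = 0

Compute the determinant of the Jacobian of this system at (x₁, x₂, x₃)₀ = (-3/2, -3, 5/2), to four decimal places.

105.0000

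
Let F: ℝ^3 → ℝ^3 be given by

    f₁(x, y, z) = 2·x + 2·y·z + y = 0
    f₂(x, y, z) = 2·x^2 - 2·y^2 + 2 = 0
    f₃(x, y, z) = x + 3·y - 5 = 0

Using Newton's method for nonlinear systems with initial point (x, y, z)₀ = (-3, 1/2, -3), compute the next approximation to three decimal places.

At (-3, 1/2, -3): F = (-8.500, 19.500, -6.500).
Jacobian J = [[2, 2·z + 1, 2·y], [4·x, -4·y, 0], [1, 3, 0]].
At the point, J = [[2.000, -5.000, 1.000], [-12.000, -2.000, 0.000], [1.000, 3.000, 0.000]] (det J = -34.000).
Solving J·Δ = −F gives Δ = (1.338, 1.721, 14.426).
Then the next iterate is (x, y, z)₁ = (-1.662, 2.221, 11.426).

(-1.662, 2.221, 11.426)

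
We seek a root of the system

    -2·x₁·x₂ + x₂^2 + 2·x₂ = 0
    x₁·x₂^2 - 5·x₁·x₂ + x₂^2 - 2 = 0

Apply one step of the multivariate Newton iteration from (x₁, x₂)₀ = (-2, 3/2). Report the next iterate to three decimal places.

At (-2, 3/2): F = (11.250, 10.750).
Jacobian J = [[-2·x₂, -2·x₁ + 2·x₂ + 2], [x₂^2 - 5·x₂, 2·x₁·x₂ - 5·x₁ + 2·x₂]].
At the point, J = [[-3.000, 9.000], [-5.250, 7.000]] (det J = 26.250).
Solving J·Δ = −F gives Δ = (0.686, -1.021).
Then the next iterate is (x₁, x₂)₁ = (-1.314, 0.479).

(-1.314, 0.479)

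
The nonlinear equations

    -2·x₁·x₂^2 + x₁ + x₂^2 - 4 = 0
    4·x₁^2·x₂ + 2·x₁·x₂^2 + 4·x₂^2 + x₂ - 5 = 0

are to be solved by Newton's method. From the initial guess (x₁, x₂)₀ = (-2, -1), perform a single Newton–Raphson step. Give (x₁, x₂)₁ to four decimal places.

At (-2, -1): F = (-1.0000, -22.0000).
Jacobian J = [[-2·x₂^2 + 1, -4·x₁·x₂ + 2·x₂], [8·x₁·x₂ + 2·x₂^2, 4·x₁^2 + 4·x₁·x₂ + 8·x₂ + 1]].
At the point, J = [[-1.0000, -10.0000], [18.0000, 17.0000]] (det J = 163.0000).
Solving J·Δ = −F gives Δ = (1.4540, -0.2454).
Then the next iterate is (x₁, x₂)₁ = (-0.5460, -1.2454).

(-0.5460, -1.2454)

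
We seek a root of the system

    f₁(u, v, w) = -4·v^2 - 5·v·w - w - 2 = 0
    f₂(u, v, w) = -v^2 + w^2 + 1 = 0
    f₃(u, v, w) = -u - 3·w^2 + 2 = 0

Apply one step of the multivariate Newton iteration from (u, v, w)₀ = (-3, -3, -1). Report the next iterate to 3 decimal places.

At (-3, -3, -1): F = (-52.000, -7.000, 2.000).
Jacobian J = [[0, -8·v - 5·w, -5·v - 1], [0, -2·v, 2·w], [-1, 0, -6·w]].
At the point, J = [[0.000, 29.000, 14.000], [0.000, 6.000, -2.000], [-1.000, 0.000, 6.000]] (det J = 142.000).
Solving J·Δ = −F gives Δ = (6.606, 1.423, 0.768).
Then the next iterate is (u, v, w)₁ = (3.606, -1.577, -0.232).

(3.606, -1.577, -0.232)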